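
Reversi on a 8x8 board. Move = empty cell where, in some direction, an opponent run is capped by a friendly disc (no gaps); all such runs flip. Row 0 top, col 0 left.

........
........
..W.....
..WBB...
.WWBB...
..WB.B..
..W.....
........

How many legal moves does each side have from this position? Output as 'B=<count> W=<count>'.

-- B to move --
(1,1): flips 1 -> legal
(1,2): no bracket -> illegal
(1,3): no bracket -> illegal
(2,1): flips 1 -> legal
(2,3): no bracket -> illegal
(3,0): no bracket -> illegal
(3,1): flips 2 -> legal
(4,0): flips 2 -> legal
(5,0): no bracket -> illegal
(5,1): flips 2 -> legal
(6,1): flips 1 -> legal
(6,3): no bracket -> illegal
(7,1): flips 1 -> legal
(7,2): no bracket -> illegal
(7,3): no bracket -> illegal
B mobility = 7
-- W to move --
(2,3): no bracket -> illegal
(2,4): flips 1 -> legal
(2,5): flips 2 -> legal
(3,5): flips 4 -> legal
(4,5): flips 2 -> legal
(4,6): no bracket -> illegal
(5,4): flips 2 -> legal
(5,6): no bracket -> illegal
(6,3): no bracket -> illegal
(6,4): flips 1 -> legal
(6,5): no bracket -> illegal
(6,6): flips 3 -> legal
W mobility = 7

Answer: B=7 W=7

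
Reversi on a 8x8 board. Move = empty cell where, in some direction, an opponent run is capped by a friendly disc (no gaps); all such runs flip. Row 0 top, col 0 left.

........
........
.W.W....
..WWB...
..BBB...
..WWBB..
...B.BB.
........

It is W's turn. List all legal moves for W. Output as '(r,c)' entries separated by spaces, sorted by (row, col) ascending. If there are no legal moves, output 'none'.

(2,4): no bracket -> illegal
(2,5): flips 2 -> legal
(3,1): flips 1 -> legal
(3,5): flips 2 -> legal
(4,1): no bracket -> illegal
(4,5): flips 1 -> legal
(4,6): no bracket -> illegal
(5,1): flips 1 -> legal
(5,6): flips 2 -> legal
(5,7): no bracket -> illegal
(6,2): no bracket -> illegal
(6,4): no bracket -> illegal
(6,7): no bracket -> illegal
(7,2): no bracket -> illegal
(7,3): flips 1 -> legal
(7,4): flips 1 -> legal
(7,5): no bracket -> illegal
(7,6): flips 3 -> legal
(7,7): flips 3 -> legal

Answer: (2,5) (3,1) (3,5) (4,5) (5,1) (5,6) (7,3) (7,4) (7,6) (7,7)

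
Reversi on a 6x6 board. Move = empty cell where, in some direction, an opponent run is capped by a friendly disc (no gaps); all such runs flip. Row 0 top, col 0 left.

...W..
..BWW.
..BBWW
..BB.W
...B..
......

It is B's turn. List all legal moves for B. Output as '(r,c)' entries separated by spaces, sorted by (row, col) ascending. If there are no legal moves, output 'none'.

(0,2): no bracket -> illegal
(0,4): flips 1 -> legal
(0,5): flips 1 -> legal
(1,5): flips 3 -> legal
(3,4): no bracket -> illegal
(4,4): no bracket -> illegal
(4,5): no bracket -> illegal

Answer: (0,4) (0,5) (1,5)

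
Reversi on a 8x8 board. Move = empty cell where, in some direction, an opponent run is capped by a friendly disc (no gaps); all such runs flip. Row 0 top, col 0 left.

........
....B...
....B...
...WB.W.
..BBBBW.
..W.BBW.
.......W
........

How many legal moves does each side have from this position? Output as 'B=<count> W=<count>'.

Answer: B=9 W=11

Derivation:
-- B to move --
(2,2): flips 1 -> legal
(2,3): flips 1 -> legal
(2,5): no bracket -> illegal
(2,6): no bracket -> illegal
(2,7): flips 1 -> legal
(3,2): flips 1 -> legal
(3,5): no bracket -> illegal
(3,7): flips 1 -> legal
(4,1): no bracket -> illegal
(4,7): flips 1 -> legal
(5,1): no bracket -> illegal
(5,3): no bracket -> illegal
(5,7): flips 1 -> legal
(6,1): flips 1 -> legal
(6,2): flips 1 -> legal
(6,3): no bracket -> illegal
(6,5): no bracket -> illegal
(6,6): no bracket -> illegal
(7,6): no bracket -> illegal
(7,7): no bracket -> illegal
B mobility = 9
-- W to move --
(0,3): no bracket -> illegal
(0,4): no bracket -> illegal
(0,5): no bracket -> illegal
(1,3): no bracket -> illegal
(1,5): flips 1 -> legal
(2,3): flips 2 -> legal
(2,5): flips 2 -> legal
(3,1): no bracket -> illegal
(3,2): flips 1 -> legal
(3,5): flips 1 -> legal
(4,1): flips 4 -> legal
(5,1): flips 1 -> legal
(5,3): flips 3 -> legal
(6,3): flips 2 -> legal
(6,4): flips 1 -> legal
(6,5): no bracket -> illegal
(6,6): flips 2 -> legal
W mobility = 11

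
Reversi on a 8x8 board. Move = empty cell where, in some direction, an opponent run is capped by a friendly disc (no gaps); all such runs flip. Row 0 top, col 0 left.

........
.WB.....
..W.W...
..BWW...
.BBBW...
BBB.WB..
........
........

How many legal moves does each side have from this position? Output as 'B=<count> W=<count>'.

-- B to move --
(0,0): flips 4 -> legal
(0,1): no bracket -> illegal
(0,2): no bracket -> illegal
(1,0): flips 1 -> legal
(1,3): no bracket -> illegal
(1,4): no bracket -> illegal
(1,5): flips 2 -> legal
(2,0): no bracket -> illegal
(2,1): no bracket -> illegal
(2,3): flips 1 -> legal
(2,5): flips 1 -> legal
(3,1): no bracket -> illegal
(3,5): flips 2 -> legal
(4,5): flips 1 -> legal
(5,3): flips 1 -> legal
(6,3): no bracket -> illegal
(6,4): no bracket -> illegal
(6,5): flips 1 -> legal
B mobility = 9
-- W to move --
(0,1): no bracket -> illegal
(0,2): flips 1 -> legal
(0,3): no bracket -> illegal
(1,3): flips 1 -> legal
(2,1): flips 2 -> legal
(2,3): no bracket -> illegal
(3,0): no bracket -> illegal
(3,1): flips 1 -> legal
(4,0): flips 3 -> legal
(4,5): no bracket -> illegal
(4,6): no bracket -> illegal
(5,3): flips 1 -> legal
(5,6): flips 1 -> legal
(6,0): flips 2 -> legal
(6,1): flips 2 -> legal
(6,2): flips 3 -> legal
(6,3): no bracket -> illegal
(6,4): no bracket -> illegal
(6,5): no bracket -> illegal
(6,6): flips 1 -> legal
W mobility = 11

Answer: B=9 W=11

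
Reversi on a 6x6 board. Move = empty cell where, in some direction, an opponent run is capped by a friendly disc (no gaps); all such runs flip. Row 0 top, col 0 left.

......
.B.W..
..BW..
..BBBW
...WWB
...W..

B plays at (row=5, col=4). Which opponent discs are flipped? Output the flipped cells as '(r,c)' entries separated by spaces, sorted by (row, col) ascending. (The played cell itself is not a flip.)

Answer: (4,3) (4,4)

Derivation:
Dir NW: opp run (4,3) capped by B -> flip
Dir N: opp run (4,4) capped by B -> flip
Dir NE: first cell 'B' (not opp) -> no flip
Dir W: opp run (5,3), next='.' -> no flip
Dir E: first cell '.' (not opp) -> no flip
Dir SW: edge -> no flip
Dir S: edge -> no flip
Dir SE: edge -> no flip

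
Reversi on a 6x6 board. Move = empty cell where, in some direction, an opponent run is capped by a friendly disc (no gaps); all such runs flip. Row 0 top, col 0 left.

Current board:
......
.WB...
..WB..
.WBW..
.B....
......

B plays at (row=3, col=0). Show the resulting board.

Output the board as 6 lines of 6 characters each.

Place B at (3,0); scan 8 dirs for brackets.
Dir NW: edge -> no flip
Dir N: first cell '.' (not opp) -> no flip
Dir NE: first cell '.' (not opp) -> no flip
Dir W: edge -> no flip
Dir E: opp run (3,1) capped by B -> flip
Dir SW: edge -> no flip
Dir S: first cell '.' (not opp) -> no flip
Dir SE: first cell 'B' (not opp) -> no flip
All flips: (3,1)

Answer: ......
.WB...
..WB..
BBBW..
.B....
......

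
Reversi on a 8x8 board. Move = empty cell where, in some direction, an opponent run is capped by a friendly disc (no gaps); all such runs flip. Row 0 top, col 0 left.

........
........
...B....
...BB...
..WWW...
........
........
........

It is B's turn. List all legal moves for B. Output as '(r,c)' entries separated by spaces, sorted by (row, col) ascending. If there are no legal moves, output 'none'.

(3,1): no bracket -> illegal
(3,2): no bracket -> illegal
(3,5): no bracket -> illegal
(4,1): no bracket -> illegal
(4,5): no bracket -> illegal
(5,1): flips 1 -> legal
(5,2): flips 1 -> legal
(5,3): flips 1 -> legal
(5,4): flips 1 -> legal
(5,5): flips 1 -> legal

Answer: (5,1) (5,2) (5,3) (5,4) (5,5)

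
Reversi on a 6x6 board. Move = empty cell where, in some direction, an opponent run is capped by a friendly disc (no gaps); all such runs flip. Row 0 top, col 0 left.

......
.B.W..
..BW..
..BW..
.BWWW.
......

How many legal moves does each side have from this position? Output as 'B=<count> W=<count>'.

Answer: B=8 W=6

Derivation:
-- B to move --
(0,2): no bracket -> illegal
(0,3): no bracket -> illegal
(0,4): flips 1 -> legal
(1,2): no bracket -> illegal
(1,4): flips 1 -> legal
(2,4): flips 1 -> legal
(3,1): no bracket -> illegal
(3,4): flips 1 -> legal
(3,5): no bracket -> illegal
(4,5): flips 3 -> legal
(5,1): no bracket -> illegal
(5,2): flips 1 -> legal
(5,3): no bracket -> illegal
(5,4): flips 1 -> legal
(5,5): flips 2 -> legal
B mobility = 8
-- W to move --
(0,0): flips 2 -> legal
(0,1): no bracket -> illegal
(0,2): no bracket -> illegal
(1,0): no bracket -> illegal
(1,2): flips 2 -> legal
(2,0): no bracket -> illegal
(2,1): flips 2 -> legal
(3,0): no bracket -> illegal
(3,1): flips 2 -> legal
(4,0): flips 1 -> legal
(5,0): flips 2 -> legal
(5,1): no bracket -> illegal
(5,2): no bracket -> illegal
W mobility = 6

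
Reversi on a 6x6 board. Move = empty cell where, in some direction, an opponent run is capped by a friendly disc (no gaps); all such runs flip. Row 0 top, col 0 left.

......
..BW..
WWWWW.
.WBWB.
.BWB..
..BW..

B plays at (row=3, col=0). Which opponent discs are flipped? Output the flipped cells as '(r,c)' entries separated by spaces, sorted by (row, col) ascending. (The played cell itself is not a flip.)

Dir NW: edge -> no flip
Dir N: opp run (2,0), next='.' -> no flip
Dir NE: opp run (2,1) capped by B -> flip
Dir W: edge -> no flip
Dir E: opp run (3,1) capped by B -> flip
Dir SW: edge -> no flip
Dir S: first cell '.' (not opp) -> no flip
Dir SE: first cell 'B' (not opp) -> no flip

Answer: (2,1) (3,1)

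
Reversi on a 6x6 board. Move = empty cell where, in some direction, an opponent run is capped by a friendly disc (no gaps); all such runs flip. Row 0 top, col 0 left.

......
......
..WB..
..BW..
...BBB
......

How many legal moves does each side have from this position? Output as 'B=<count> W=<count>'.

Answer: B=4 W=6

Derivation:
-- B to move --
(1,1): flips 2 -> legal
(1,2): flips 1 -> legal
(1,3): no bracket -> illegal
(2,1): flips 1 -> legal
(2,4): no bracket -> illegal
(3,1): no bracket -> illegal
(3,4): flips 1 -> legal
(4,2): no bracket -> illegal
B mobility = 4
-- W to move --
(1,2): no bracket -> illegal
(1,3): flips 1 -> legal
(1,4): no bracket -> illegal
(2,1): no bracket -> illegal
(2,4): flips 1 -> legal
(3,1): flips 1 -> legal
(3,4): no bracket -> illegal
(3,5): no bracket -> illegal
(4,1): no bracket -> illegal
(4,2): flips 1 -> legal
(5,2): no bracket -> illegal
(5,3): flips 1 -> legal
(5,4): no bracket -> illegal
(5,5): flips 1 -> legal
W mobility = 6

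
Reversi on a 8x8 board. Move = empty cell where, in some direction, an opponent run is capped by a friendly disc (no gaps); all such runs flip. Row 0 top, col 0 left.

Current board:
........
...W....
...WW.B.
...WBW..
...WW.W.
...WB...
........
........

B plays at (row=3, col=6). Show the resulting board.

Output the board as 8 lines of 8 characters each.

Answer: ........
...W....
...WW.B.
...WBBB.
...WW.W.
...WB...
........
........

Derivation:
Place B at (3,6); scan 8 dirs for brackets.
Dir NW: first cell '.' (not opp) -> no flip
Dir N: first cell 'B' (not opp) -> no flip
Dir NE: first cell '.' (not opp) -> no flip
Dir W: opp run (3,5) capped by B -> flip
Dir E: first cell '.' (not opp) -> no flip
Dir SW: first cell '.' (not opp) -> no flip
Dir S: opp run (4,6), next='.' -> no flip
Dir SE: first cell '.' (not opp) -> no flip
All flips: (3,5)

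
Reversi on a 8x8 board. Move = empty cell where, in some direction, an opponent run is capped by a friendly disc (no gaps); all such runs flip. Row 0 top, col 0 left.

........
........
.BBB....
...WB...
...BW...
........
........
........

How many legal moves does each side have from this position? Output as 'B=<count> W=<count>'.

Answer: B=4 W=6

Derivation:
-- B to move --
(2,4): no bracket -> illegal
(3,2): flips 1 -> legal
(3,5): no bracket -> illegal
(4,2): no bracket -> illegal
(4,5): flips 1 -> legal
(5,3): no bracket -> illegal
(5,4): flips 1 -> legal
(5,5): flips 2 -> legal
B mobility = 4
-- W to move --
(1,0): no bracket -> illegal
(1,1): flips 1 -> legal
(1,2): no bracket -> illegal
(1,3): flips 1 -> legal
(1,4): no bracket -> illegal
(2,0): no bracket -> illegal
(2,4): flips 1 -> legal
(2,5): no bracket -> illegal
(3,0): no bracket -> illegal
(3,1): no bracket -> illegal
(3,2): no bracket -> illegal
(3,5): flips 1 -> legal
(4,2): flips 1 -> legal
(4,5): no bracket -> illegal
(5,2): no bracket -> illegal
(5,3): flips 1 -> legal
(5,4): no bracket -> illegal
W mobility = 6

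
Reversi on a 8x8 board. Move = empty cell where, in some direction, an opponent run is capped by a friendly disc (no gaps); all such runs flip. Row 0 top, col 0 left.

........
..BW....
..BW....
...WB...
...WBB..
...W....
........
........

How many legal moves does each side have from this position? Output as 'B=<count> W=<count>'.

-- B to move --
(0,2): no bracket -> illegal
(0,3): no bracket -> illegal
(0,4): flips 1 -> legal
(1,4): flips 1 -> legal
(2,4): flips 1 -> legal
(3,2): flips 1 -> legal
(4,2): flips 1 -> legal
(5,2): flips 1 -> legal
(5,4): no bracket -> illegal
(6,2): flips 1 -> legal
(6,3): no bracket -> illegal
(6,4): no bracket -> illegal
B mobility = 7
-- W to move --
(0,1): flips 1 -> legal
(0,2): no bracket -> illegal
(0,3): no bracket -> illegal
(1,1): flips 2 -> legal
(2,1): flips 1 -> legal
(2,4): no bracket -> illegal
(2,5): flips 1 -> legal
(3,1): flips 1 -> legal
(3,2): no bracket -> illegal
(3,5): flips 2 -> legal
(3,6): no bracket -> illegal
(4,6): flips 2 -> legal
(5,4): no bracket -> illegal
(5,5): flips 1 -> legal
(5,6): flips 2 -> legal
W mobility = 9

Answer: B=7 W=9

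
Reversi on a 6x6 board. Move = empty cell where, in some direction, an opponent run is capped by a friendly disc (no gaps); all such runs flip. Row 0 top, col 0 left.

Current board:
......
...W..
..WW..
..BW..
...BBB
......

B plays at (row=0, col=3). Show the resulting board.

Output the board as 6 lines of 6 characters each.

Answer: ...B..
...B..
..WB..
..BB..
...BBB
......

Derivation:
Place B at (0,3); scan 8 dirs for brackets.
Dir NW: edge -> no flip
Dir N: edge -> no flip
Dir NE: edge -> no flip
Dir W: first cell '.' (not opp) -> no flip
Dir E: first cell '.' (not opp) -> no flip
Dir SW: first cell '.' (not opp) -> no flip
Dir S: opp run (1,3) (2,3) (3,3) capped by B -> flip
Dir SE: first cell '.' (not opp) -> no flip
All flips: (1,3) (2,3) (3,3)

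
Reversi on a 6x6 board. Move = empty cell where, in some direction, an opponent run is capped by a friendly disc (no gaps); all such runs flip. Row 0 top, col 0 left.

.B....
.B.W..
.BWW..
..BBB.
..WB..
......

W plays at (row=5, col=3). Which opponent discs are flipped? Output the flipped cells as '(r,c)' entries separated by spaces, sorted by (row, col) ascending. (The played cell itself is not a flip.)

Dir NW: first cell 'W' (not opp) -> no flip
Dir N: opp run (4,3) (3,3) capped by W -> flip
Dir NE: first cell '.' (not opp) -> no flip
Dir W: first cell '.' (not opp) -> no flip
Dir E: first cell '.' (not opp) -> no flip
Dir SW: edge -> no flip
Dir S: edge -> no flip
Dir SE: edge -> no flip

Answer: (3,3) (4,3)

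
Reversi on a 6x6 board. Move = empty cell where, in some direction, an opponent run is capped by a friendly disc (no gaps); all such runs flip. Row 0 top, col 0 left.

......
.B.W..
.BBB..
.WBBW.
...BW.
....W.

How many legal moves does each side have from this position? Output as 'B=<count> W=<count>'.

-- B to move --
(0,2): no bracket -> illegal
(0,3): flips 1 -> legal
(0,4): flips 1 -> legal
(1,2): no bracket -> illegal
(1,4): no bracket -> illegal
(2,0): no bracket -> illegal
(2,4): no bracket -> illegal
(2,5): flips 1 -> legal
(3,0): flips 1 -> legal
(3,5): flips 1 -> legal
(4,0): flips 1 -> legal
(4,1): flips 1 -> legal
(4,2): no bracket -> illegal
(4,5): flips 2 -> legal
(5,3): no bracket -> illegal
(5,5): flips 1 -> legal
B mobility = 9
-- W to move --
(0,0): flips 3 -> legal
(0,1): flips 2 -> legal
(0,2): no bracket -> illegal
(1,0): flips 3 -> legal
(1,2): flips 1 -> legal
(1,4): no bracket -> illegal
(2,0): no bracket -> illegal
(2,4): no bracket -> illegal
(3,0): no bracket -> illegal
(4,1): no bracket -> illegal
(4,2): flips 1 -> legal
(5,2): flips 1 -> legal
(5,3): flips 3 -> legal
W mobility = 7

Answer: B=9 W=7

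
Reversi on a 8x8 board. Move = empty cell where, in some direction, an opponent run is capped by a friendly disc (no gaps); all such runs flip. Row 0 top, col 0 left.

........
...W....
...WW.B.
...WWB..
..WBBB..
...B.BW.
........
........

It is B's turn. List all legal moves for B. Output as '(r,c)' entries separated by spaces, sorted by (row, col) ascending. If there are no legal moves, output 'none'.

(0,2): flips 2 -> legal
(0,3): flips 3 -> legal
(0,4): no bracket -> illegal
(1,2): flips 2 -> legal
(1,4): flips 2 -> legal
(1,5): no bracket -> illegal
(2,2): flips 1 -> legal
(2,5): flips 1 -> legal
(3,1): flips 1 -> legal
(3,2): flips 2 -> legal
(4,1): flips 1 -> legal
(4,6): no bracket -> illegal
(4,7): no bracket -> illegal
(5,1): no bracket -> illegal
(5,2): no bracket -> illegal
(5,7): flips 1 -> legal
(6,5): no bracket -> illegal
(6,6): no bracket -> illegal
(6,7): flips 1 -> legal

Answer: (0,2) (0,3) (1,2) (1,4) (2,2) (2,5) (3,1) (3,2) (4,1) (5,7) (6,7)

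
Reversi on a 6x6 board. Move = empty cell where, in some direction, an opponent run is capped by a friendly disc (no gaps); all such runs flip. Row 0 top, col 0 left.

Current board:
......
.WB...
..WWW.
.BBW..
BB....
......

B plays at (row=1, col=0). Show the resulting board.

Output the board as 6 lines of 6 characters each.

Answer: ......
BBB...
..WWW.
.BBW..
BB....
......

Derivation:
Place B at (1,0); scan 8 dirs for brackets.
Dir NW: edge -> no flip
Dir N: first cell '.' (not opp) -> no flip
Dir NE: first cell '.' (not opp) -> no flip
Dir W: edge -> no flip
Dir E: opp run (1,1) capped by B -> flip
Dir SW: edge -> no flip
Dir S: first cell '.' (not opp) -> no flip
Dir SE: first cell '.' (not opp) -> no flip
All flips: (1,1)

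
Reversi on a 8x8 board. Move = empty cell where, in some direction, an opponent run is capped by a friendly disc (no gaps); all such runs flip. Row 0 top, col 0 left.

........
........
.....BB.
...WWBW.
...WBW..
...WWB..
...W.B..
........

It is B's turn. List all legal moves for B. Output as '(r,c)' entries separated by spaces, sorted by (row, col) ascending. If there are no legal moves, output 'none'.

(2,2): flips 1 -> legal
(2,3): no bracket -> illegal
(2,4): flips 1 -> legal
(2,7): no bracket -> illegal
(3,2): flips 4 -> legal
(3,7): flips 1 -> legal
(4,2): flips 1 -> legal
(4,6): flips 2 -> legal
(4,7): flips 1 -> legal
(5,2): flips 4 -> legal
(5,6): no bracket -> illegal
(6,2): flips 1 -> legal
(6,4): flips 1 -> legal
(7,2): no bracket -> illegal
(7,3): no bracket -> illegal
(7,4): no bracket -> illegal

Answer: (2,2) (2,4) (3,2) (3,7) (4,2) (4,6) (4,7) (5,2) (6,2) (6,4)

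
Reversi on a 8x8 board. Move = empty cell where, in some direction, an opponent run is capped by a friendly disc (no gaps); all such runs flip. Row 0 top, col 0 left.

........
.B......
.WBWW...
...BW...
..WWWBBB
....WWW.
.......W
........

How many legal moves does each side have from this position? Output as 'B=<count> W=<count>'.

-- B to move --
(1,0): no bracket -> illegal
(1,2): flips 2 -> legal
(1,3): flips 1 -> legal
(1,4): no bracket -> illegal
(1,5): flips 1 -> legal
(2,0): flips 1 -> legal
(2,5): flips 2 -> legal
(3,0): no bracket -> illegal
(3,1): flips 1 -> legal
(3,2): no bracket -> illegal
(3,5): flips 1 -> legal
(4,1): flips 3 -> legal
(5,1): flips 1 -> legal
(5,2): no bracket -> illegal
(5,3): flips 1 -> legal
(5,7): no bracket -> illegal
(6,3): flips 1 -> legal
(6,4): flips 1 -> legal
(6,5): flips 2 -> legal
(6,6): flips 3 -> legal
(7,6): no bracket -> illegal
(7,7): no bracket -> illegal
B mobility = 14
-- W to move --
(0,0): flips 3 -> legal
(0,1): flips 1 -> legal
(0,2): no bracket -> illegal
(1,0): no bracket -> illegal
(1,2): no bracket -> illegal
(1,3): no bracket -> illegal
(2,0): no bracket -> illegal
(3,1): no bracket -> illegal
(3,2): flips 1 -> legal
(3,5): flips 1 -> legal
(3,6): flips 2 -> legal
(3,7): flips 1 -> legal
(5,7): no bracket -> illegal
W mobility = 6

Answer: B=14 W=6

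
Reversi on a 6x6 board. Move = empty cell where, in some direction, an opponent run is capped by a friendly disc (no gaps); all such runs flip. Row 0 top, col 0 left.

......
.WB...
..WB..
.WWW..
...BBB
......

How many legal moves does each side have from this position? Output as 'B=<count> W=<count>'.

-- B to move --
(0,0): flips 3 -> legal
(0,1): no bracket -> illegal
(0,2): no bracket -> illegal
(1,0): flips 1 -> legal
(1,3): no bracket -> illegal
(2,0): no bracket -> illegal
(2,1): flips 2 -> legal
(2,4): no bracket -> illegal
(3,0): no bracket -> illegal
(3,4): no bracket -> illegal
(4,0): no bracket -> illegal
(4,1): flips 1 -> legal
(4,2): flips 2 -> legal
B mobility = 5
-- W to move --
(0,1): no bracket -> illegal
(0,2): flips 1 -> legal
(0,3): no bracket -> illegal
(1,3): flips 2 -> legal
(1,4): flips 1 -> legal
(2,1): no bracket -> illegal
(2,4): flips 1 -> legal
(3,4): no bracket -> illegal
(3,5): no bracket -> illegal
(4,2): no bracket -> illegal
(5,2): no bracket -> illegal
(5,3): flips 1 -> legal
(5,4): flips 1 -> legal
(5,5): flips 1 -> legal
W mobility = 7

Answer: B=5 W=7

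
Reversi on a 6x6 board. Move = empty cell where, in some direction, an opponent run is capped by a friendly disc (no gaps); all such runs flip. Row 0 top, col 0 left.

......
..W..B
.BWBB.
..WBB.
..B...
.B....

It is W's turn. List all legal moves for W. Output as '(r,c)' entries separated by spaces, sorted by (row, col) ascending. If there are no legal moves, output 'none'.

Answer: (1,0) (1,4) (2,0) (2,5) (3,0) (3,5) (4,4) (4,5) (5,2)

Derivation:
(0,4): no bracket -> illegal
(0,5): no bracket -> illegal
(1,0): flips 1 -> legal
(1,1): no bracket -> illegal
(1,3): no bracket -> illegal
(1,4): flips 1 -> legal
(2,0): flips 1 -> legal
(2,5): flips 2 -> legal
(3,0): flips 1 -> legal
(3,1): no bracket -> illegal
(3,5): flips 2 -> legal
(4,0): no bracket -> illegal
(4,1): no bracket -> illegal
(4,3): no bracket -> illegal
(4,4): flips 1 -> legal
(4,5): flips 2 -> legal
(5,0): no bracket -> illegal
(5,2): flips 1 -> legal
(5,3): no bracket -> illegal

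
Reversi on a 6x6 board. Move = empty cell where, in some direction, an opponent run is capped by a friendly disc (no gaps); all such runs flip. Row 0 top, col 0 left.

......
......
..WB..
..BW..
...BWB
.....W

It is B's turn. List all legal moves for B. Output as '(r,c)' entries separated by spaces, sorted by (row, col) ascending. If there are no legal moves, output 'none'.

Answer: (1,2) (2,1) (3,4)

Derivation:
(1,1): no bracket -> illegal
(1,2): flips 1 -> legal
(1,3): no bracket -> illegal
(2,1): flips 1 -> legal
(2,4): no bracket -> illegal
(3,1): no bracket -> illegal
(3,4): flips 1 -> legal
(3,5): no bracket -> illegal
(4,2): no bracket -> illegal
(5,3): no bracket -> illegal
(5,4): no bracket -> illegal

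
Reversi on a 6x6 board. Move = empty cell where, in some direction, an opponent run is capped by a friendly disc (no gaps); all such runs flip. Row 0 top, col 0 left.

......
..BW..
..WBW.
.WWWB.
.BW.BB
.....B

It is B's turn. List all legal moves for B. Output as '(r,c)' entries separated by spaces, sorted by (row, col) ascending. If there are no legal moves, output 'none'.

(0,2): no bracket -> illegal
(0,3): flips 1 -> legal
(0,4): no bracket -> illegal
(1,1): flips 2 -> legal
(1,4): flips 2 -> legal
(1,5): no bracket -> illegal
(2,0): no bracket -> illegal
(2,1): flips 2 -> legal
(2,5): flips 1 -> legal
(3,0): flips 3 -> legal
(3,5): no bracket -> illegal
(4,0): no bracket -> illegal
(4,3): flips 2 -> legal
(5,1): no bracket -> illegal
(5,2): flips 3 -> legal
(5,3): no bracket -> illegal

Answer: (0,3) (1,1) (1,4) (2,1) (2,5) (3,0) (4,3) (5,2)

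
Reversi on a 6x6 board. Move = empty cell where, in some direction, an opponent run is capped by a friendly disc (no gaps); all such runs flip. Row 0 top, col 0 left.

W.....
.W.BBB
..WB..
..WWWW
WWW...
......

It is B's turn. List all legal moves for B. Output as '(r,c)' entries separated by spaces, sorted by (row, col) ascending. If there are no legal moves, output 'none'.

(0,1): no bracket -> illegal
(0,2): no bracket -> illegal
(1,0): no bracket -> illegal
(1,2): no bracket -> illegal
(2,0): no bracket -> illegal
(2,1): flips 1 -> legal
(2,4): no bracket -> illegal
(2,5): no bracket -> illegal
(3,0): no bracket -> illegal
(3,1): flips 1 -> legal
(4,3): flips 1 -> legal
(4,4): no bracket -> illegal
(4,5): flips 1 -> legal
(5,0): flips 2 -> legal
(5,1): no bracket -> illegal
(5,2): no bracket -> illegal
(5,3): no bracket -> illegal

Answer: (2,1) (3,1) (4,3) (4,5) (5,0)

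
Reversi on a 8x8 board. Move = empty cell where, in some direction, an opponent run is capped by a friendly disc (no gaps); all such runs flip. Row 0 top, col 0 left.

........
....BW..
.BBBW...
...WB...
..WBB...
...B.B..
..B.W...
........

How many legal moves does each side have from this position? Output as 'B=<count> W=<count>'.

Answer: B=7 W=10

Derivation:
-- B to move --
(0,4): no bracket -> illegal
(0,5): no bracket -> illegal
(0,6): no bracket -> illegal
(1,3): no bracket -> illegal
(1,6): flips 1 -> legal
(2,5): flips 1 -> legal
(2,6): no bracket -> illegal
(3,1): flips 1 -> legal
(3,2): flips 1 -> legal
(3,5): no bracket -> illegal
(4,1): flips 1 -> legal
(5,1): no bracket -> illegal
(5,2): no bracket -> illegal
(5,4): no bracket -> illegal
(6,3): no bracket -> illegal
(6,5): no bracket -> illegal
(7,3): flips 1 -> legal
(7,4): no bracket -> illegal
(7,5): flips 1 -> legal
B mobility = 7
-- W to move --
(0,3): no bracket -> illegal
(0,4): flips 1 -> legal
(0,5): no bracket -> illegal
(1,0): no bracket -> illegal
(1,1): flips 1 -> legal
(1,2): no bracket -> illegal
(1,3): flips 2 -> legal
(2,0): flips 3 -> legal
(2,5): no bracket -> illegal
(3,0): no bracket -> illegal
(3,1): no bracket -> illegal
(3,2): no bracket -> illegal
(3,5): flips 1 -> legal
(4,5): flips 2 -> legal
(4,6): flips 1 -> legal
(5,1): no bracket -> illegal
(5,2): no bracket -> illegal
(5,4): flips 2 -> legal
(5,6): no bracket -> illegal
(6,1): no bracket -> illegal
(6,3): flips 2 -> legal
(6,5): no bracket -> illegal
(6,6): flips 2 -> legal
(7,1): no bracket -> illegal
(7,2): no bracket -> illegal
(7,3): no bracket -> illegal
W mobility = 10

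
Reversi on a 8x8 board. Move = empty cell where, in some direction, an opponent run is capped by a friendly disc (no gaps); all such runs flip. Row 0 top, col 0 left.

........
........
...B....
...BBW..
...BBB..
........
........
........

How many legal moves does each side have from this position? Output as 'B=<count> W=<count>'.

-- B to move --
(2,4): no bracket -> illegal
(2,5): flips 1 -> legal
(2,6): flips 1 -> legal
(3,6): flips 1 -> legal
(4,6): no bracket -> illegal
B mobility = 3
-- W to move --
(1,2): no bracket -> illegal
(1,3): no bracket -> illegal
(1,4): no bracket -> illegal
(2,2): no bracket -> illegal
(2,4): no bracket -> illegal
(2,5): no bracket -> illegal
(3,2): flips 2 -> legal
(3,6): no bracket -> illegal
(4,2): no bracket -> illegal
(4,6): no bracket -> illegal
(5,2): no bracket -> illegal
(5,3): flips 1 -> legal
(5,4): no bracket -> illegal
(5,5): flips 1 -> legal
(5,6): no bracket -> illegal
W mobility = 3

Answer: B=3 W=3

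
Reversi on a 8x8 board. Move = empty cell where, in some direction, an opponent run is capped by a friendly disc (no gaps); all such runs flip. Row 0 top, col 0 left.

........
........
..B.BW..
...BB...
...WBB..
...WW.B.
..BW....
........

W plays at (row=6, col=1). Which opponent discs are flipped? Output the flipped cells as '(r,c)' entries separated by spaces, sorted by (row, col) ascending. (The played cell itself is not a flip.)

Answer: (6,2)

Derivation:
Dir NW: first cell '.' (not opp) -> no flip
Dir N: first cell '.' (not opp) -> no flip
Dir NE: first cell '.' (not opp) -> no flip
Dir W: first cell '.' (not opp) -> no flip
Dir E: opp run (6,2) capped by W -> flip
Dir SW: first cell '.' (not opp) -> no flip
Dir S: first cell '.' (not opp) -> no flip
Dir SE: first cell '.' (not opp) -> no flip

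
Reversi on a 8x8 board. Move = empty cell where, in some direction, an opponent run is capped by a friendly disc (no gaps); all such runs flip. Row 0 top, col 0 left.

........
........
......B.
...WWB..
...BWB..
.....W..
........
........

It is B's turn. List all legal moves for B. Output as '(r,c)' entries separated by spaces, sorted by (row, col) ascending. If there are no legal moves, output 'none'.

Answer: (2,3) (2,5) (3,2) (5,3) (6,5)

Derivation:
(2,2): no bracket -> illegal
(2,3): flips 2 -> legal
(2,4): no bracket -> illegal
(2,5): flips 1 -> legal
(3,2): flips 2 -> legal
(4,2): no bracket -> illegal
(4,6): no bracket -> illegal
(5,3): flips 1 -> legal
(5,4): no bracket -> illegal
(5,6): no bracket -> illegal
(6,4): no bracket -> illegal
(6,5): flips 1 -> legal
(6,6): no bracket -> illegal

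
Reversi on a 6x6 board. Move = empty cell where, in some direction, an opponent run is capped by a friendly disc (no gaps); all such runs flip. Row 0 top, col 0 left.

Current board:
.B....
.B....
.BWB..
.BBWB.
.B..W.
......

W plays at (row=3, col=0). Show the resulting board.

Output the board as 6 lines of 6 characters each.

Answer: .B....
.B....
.BWB..
WWWWB.
.B..W.
......

Derivation:
Place W at (3,0); scan 8 dirs for brackets.
Dir NW: edge -> no flip
Dir N: first cell '.' (not opp) -> no flip
Dir NE: opp run (2,1), next='.' -> no flip
Dir W: edge -> no flip
Dir E: opp run (3,1) (3,2) capped by W -> flip
Dir SW: edge -> no flip
Dir S: first cell '.' (not opp) -> no flip
Dir SE: opp run (4,1), next='.' -> no flip
All flips: (3,1) (3,2)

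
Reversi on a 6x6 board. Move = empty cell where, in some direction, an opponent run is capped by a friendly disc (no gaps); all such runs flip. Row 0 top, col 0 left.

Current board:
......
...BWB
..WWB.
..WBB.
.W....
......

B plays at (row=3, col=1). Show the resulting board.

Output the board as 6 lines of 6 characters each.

Place B at (3,1); scan 8 dirs for brackets.
Dir NW: first cell '.' (not opp) -> no flip
Dir N: first cell '.' (not opp) -> no flip
Dir NE: opp run (2,2) capped by B -> flip
Dir W: first cell '.' (not opp) -> no flip
Dir E: opp run (3,2) capped by B -> flip
Dir SW: first cell '.' (not opp) -> no flip
Dir S: opp run (4,1), next='.' -> no flip
Dir SE: first cell '.' (not opp) -> no flip
All flips: (2,2) (3,2)

Answer: ......
...BWB
..BWB.
.BBBB.
.W....
......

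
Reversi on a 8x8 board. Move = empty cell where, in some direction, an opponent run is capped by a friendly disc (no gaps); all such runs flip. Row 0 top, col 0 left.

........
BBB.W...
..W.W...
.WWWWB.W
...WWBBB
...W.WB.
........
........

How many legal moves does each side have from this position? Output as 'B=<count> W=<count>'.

-- B to move --
(0,3): no bracket -> illegal
(0,4): no bracket -> illegal
(0,5): no bracket -> illegal
(1,3): flips 1 -> legal
(1,5): no bracket -> illegal
(2,0): no bracket -> illegal
(2,1): no bracket -> illegal
(2,3): flips 1 -> legal
(2,5): no bracket -> illegal
(2,6): no bracket -> illegal
(2,7): flips 1 -> legal
(3,0): flips 4 -> legal
(3,6): no bracket -> illegal
(4,0): no bracket -> illegal
(4,1): no bracket -> illegal
(4,2): flips 4 -> legal
(5,2): no bracket -> illegal
(5,4): flips 1 -> legal
(6,2): flips 2 -> legal
(6,3): no bracket -> illegal
(6,4): flips 1 -> legal
(6,5): flips 1 -> legal
(6,6): flips 4 -> legal
B mobility = 10
-- W to move --
(0,0): flips 1 -> legal
(0,1): no bracket -> illegal
(0,2): flips 1 -> legal
(0,3): no bracket -> illegal
(1,3): no bracket -> illegal
(2,0): no bracket -> illegal
(2,1): no bracket -> illegal
(2,3): no bracket -> illegal
(2,5): flips 2 -> legal
(2,6): flips 1 -> legal
(3,6): flips 1 -> legal
(5,4): no bracket -> illegal
(5,7): flips 4 -> legal
(6,5): no bracket -> illegal
(6,6): no bracket -> illegal
(6,7): flips 2 -> legal
W mobility = 7

Answer: B=10 W=7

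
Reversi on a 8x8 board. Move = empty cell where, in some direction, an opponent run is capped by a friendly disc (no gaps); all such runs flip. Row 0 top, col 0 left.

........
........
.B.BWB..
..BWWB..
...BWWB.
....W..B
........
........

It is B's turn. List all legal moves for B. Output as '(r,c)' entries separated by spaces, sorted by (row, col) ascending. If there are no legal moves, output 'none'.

(1,3): flips 1 -> legal
(1,4): no bracket -> illegal
(1,5): no bracket -> illegal
(2,2): no bracket -> illegal
(3,6): no bracket -> illegal
(4,2): no bracket -> illegal
(5,3): flips 1 -> legal
(5,5): flips 1 -> legal
(5,6): flips 2 -> legal
(6,3): no bracket -> illegal
(6,4): no bracket -> illegal
(6,5): flips 1 -> legal

Answer: (1,3) (5,3) (5,5) (5,6) (6,5)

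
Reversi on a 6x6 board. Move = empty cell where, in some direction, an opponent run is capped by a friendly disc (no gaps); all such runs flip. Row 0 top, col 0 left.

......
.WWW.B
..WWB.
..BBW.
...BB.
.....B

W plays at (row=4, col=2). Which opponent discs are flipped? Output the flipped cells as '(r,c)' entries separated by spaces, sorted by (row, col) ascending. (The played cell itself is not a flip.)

Dir NW: first cell '.' (not opp) -> no flip
Dir N: opp run (3,2) capped by W -> flip
Dir NE: opp run (3,3) (2,4) (1,5), next=edge -> no flip
Dir W: first cell '.' (not opp) -> no flip
Dir E: opp run (4,3) (4,4), next='.' -> no flip
Dir SW: first cell '.' (not opp) -> no flip
Dir S: first cell '.' (not opp) -> no flip
Dir SE: first cell '.' (not opp) -> no flip

Answer: (3,2)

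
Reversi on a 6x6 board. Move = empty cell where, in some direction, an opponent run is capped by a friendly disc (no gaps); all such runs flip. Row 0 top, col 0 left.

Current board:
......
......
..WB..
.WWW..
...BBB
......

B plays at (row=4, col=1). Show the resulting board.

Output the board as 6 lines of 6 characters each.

Place B at (4,1); scan 8 dirs for brackets.
Dir NW: first cell '.' (not opp) -> no flip
Dir N: opp run (3,1), next='.' -> no flip
Dir NE: opp run (3,2) capped by B -> flip
Dir W: first cell '.' (not opp) -> no flip
Dir E: first cell '.' (not opp) -> no flip
Dir SW: first cell '.' (not opp) -> no flip
Dir S: first cell '.' (not opp) -> no flip
Dir SE: first cell '.' (not opp) -> no flip
All flips: (3,2)

Answer: ......
......
..WB..
.WBW..
.B.BBB
......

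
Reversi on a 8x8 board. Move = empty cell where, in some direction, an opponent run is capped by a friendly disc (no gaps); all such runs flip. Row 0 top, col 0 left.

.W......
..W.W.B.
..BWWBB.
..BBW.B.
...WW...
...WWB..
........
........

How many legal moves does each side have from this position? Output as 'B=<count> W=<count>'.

Answer: B=9 W=10

Derivation:
-- B to move --
(0,0): no bracket -> illegal
(0,2): flips 1 -> legal
(0,3): flips 1 -> legal
(0,4): no bracket -> illegal
(0,5): flips 2 -> legal
(1,0): no bracket -> illegal
(1,1): no bracket -> illegal
(1,3): flips 1 -> legal
(1,5): flips 1 -> legal
(2,1): no bracket -> illegal
(3,5): flips 1 -> legal
(4,2): no bracket -> illegal
(4,5): no bracket -> illegal
(5,2): flips 4 -> legal
(6,2): no bracket -> illegal
(6,3): flips 2 -> legal
(6,4): no bracket -> illegal
(6,5): flips 2 -> legal
B mobility = 9
-- W to move --
(0,5): no bracket -> illegal
(0,6): no bracket -> illegal
(0,7): flips 2 -> legal
(1,1): flips 2 -> legal
(1,3): no bracket -> illegal
(1,5): no bracket -> illegal
(1,7): no bracket -> illegal
(2,1): flips 2 -> legal
(2,7): flips 2 -> legal
(3,1): flips 2 -> legal
(3,5): no bracket -> illegal
(3,7): no bracket -> illegal
(4,1): flips 1 -> legal
(4,2): flips 3 -> legal
(4,5): no bracket -> illegal
(4,6): no bracket -> illegal
(4,7): flips 2 -> legal
(5,6): flips 1 -> legal
(6,4): no bracket -> illegal
(6,5): no bracket -> illegal
(6,6): flips 1 -> legal
W mobility = 10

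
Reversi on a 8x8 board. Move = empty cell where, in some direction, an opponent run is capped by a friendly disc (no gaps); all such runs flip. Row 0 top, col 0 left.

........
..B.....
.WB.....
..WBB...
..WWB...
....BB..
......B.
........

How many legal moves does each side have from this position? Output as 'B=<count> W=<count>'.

-- B to move --
(1,0): flips 3 -> legal
(1,1): no bracket -> illegal
(2,0): flips 1 -> legal
(2,3): no bracket -> illegal
(3,0): flips 1 -> legal
(3,1): flips 1 -> legal
(4,1): flips 2 -> legal
(5,1): flips 1 -> legal
(5,2): flips 3 -> legal
(5,3): flips 1 -> legal
B mobility = 8
-- W to move --
(0,1): no bracket -> illegal
(0,2): flips 2 -> legal
(0,3): flips 1 -> legal
(1,1): no bracket -> illegal
(1,3): no bracket -> illegal
(2,3): flips 2 -> legal
(2,4): flips 1 -> legal
(2,5): flips 1 -> legal
(3,1): no bracket -> illegal
(3,5): flips 2 -> legal
(4,5): flips 1 -> legal
(4,6): no bracket -> illegal
(5,3): no bracket -> illegal
(5,6): no bracket -> illegal
(5,7): no bracket -> illegal
(6,3): no bracket -> illegal
(6,4): no bracket -> illegal
(6,5): flips 1 -> legal
(6,7): no bracket -> illegal
(7,5): no bracket -> illegal
(7,6): no bracket -> illegal
(7,7): no bracket -> illegal
W mobility = 8

Answer: B=8 W=8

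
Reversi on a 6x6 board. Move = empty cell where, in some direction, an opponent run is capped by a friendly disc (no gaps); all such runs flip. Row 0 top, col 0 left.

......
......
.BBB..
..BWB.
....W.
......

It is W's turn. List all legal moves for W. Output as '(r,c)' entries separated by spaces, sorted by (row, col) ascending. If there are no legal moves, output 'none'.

(1,0): no bracket -> illegal
(1,1): flips 1 -> legal
(1,2): no bracket -> illegal
(1,3): flips 1 -> legal
(1,4): no bracket -> illegal
(2,0): no bracket -> illegal
(2,4): flips 1 -> legal
(2,5): no bracket -> illegal
(3,0): no bracket -> illegal
(3,1): flips 1 -> legal
(3,5): flips 1 -> legal
(4,1): no bracket -> illegal
(4,2): no bracket -> illegal
(4,3): no bracket -> illegal
(4,5): no bracket -> illegal

Answer: (1,1) (1,3) (2,4) (3,1) (3,5)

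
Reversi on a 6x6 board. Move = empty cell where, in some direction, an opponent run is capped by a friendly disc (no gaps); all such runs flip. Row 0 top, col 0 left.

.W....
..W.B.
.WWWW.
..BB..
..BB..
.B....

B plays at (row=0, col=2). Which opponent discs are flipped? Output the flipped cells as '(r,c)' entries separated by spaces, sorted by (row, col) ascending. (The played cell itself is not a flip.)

Answer: (1,2) (2,2)

Derivation:
Dir NW: edge -> no flip
Dir N: edge -> no flip
Dir NE: edge -> no flip
Dir W: opp run (0,1), next='.' -> no flip
Dir E: first cell '.' (not opp) -> no flip
Dir SW: first cell '.' (not opp) -> no flip
Dir S: opp run (1,2) (2,2) capped by B -> flip
Dir SE: first cell '.' (not opp) -> no flip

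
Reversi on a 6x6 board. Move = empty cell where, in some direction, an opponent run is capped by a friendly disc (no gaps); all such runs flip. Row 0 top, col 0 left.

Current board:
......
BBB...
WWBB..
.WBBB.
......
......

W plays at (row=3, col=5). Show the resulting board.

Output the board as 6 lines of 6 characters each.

Place W at (3,5); scan 8 dirs for brackets.
Dir NW: first cell '.' (not opp) -> no flip
Dir N: first cell '.' (not opp) -> no flip
Dir NE: edge -> no flip
Dir W: opp run (3,4) (3,3) (3,2) capped by W -> flip
Dir E: edge -> no flip
Dir SW: first cell '.' (not opp) -> no flip
Dir S: first cell '.' (not opp) -> no flip
Dir SE: edge -> no flip
All flips: (3,2) (3,3) (3,4)

Answer: ......
BBB...
WWBB..
.WWWWW
......
......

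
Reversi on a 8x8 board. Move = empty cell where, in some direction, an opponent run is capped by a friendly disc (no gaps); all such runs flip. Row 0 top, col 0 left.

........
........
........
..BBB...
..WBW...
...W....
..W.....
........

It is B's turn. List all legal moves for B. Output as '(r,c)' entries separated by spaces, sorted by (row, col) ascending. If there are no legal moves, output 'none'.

Answer: (4,1) (4,5) (5,1) (5,2) (5,4) (5,5) (6,3)

Derivation:
(3,1): no bracket -> illegal
(3,5): no bracket -> illegal
(4,1): flips 1 -> legal
(4,5): flips 1 -> legal
(5,1): flips 1 -> legal
(5,2): flips 1 -> legal
(5,4): flips 1 -> legal
(5,5): flips 1 -> legal
(6,1): no bracket -> illegal
(6,3): flips 1 -> legal
(6,4): no bracket -> illegal
(7,1): no bracket -> illegal
(7,2): no bracket -> illegal
(7,3): no bracket -> illegal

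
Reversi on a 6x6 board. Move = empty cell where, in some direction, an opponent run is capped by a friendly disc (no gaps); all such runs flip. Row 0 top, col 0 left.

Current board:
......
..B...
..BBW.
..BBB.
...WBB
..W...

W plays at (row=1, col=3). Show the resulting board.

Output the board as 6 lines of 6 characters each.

Answer: ......
..BW..
..BWW.
..BWB.
...WBB
..W...

Derivation:
Place W at (1,3); scan 8 dirs for brackets.
Dir NW: first cell '.' (not opp) -> no flip
Dir N: first cell '.' (not opp) -> no flip
Dir NE: first cell '.' (not opp) -> no flip
Dir W: opp run (1,2), next='.' -> no flip
Dir E: first cell '.' (not opp) -> no flip
Dir SW: opp run (2,2), next='.' -> no flip
Dir S: opp run (2,3) (3,3) capped by W -> flip
Dir SE: first cell 'W' (not opp) -> no flip
All flips: (2,3) (3,3)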